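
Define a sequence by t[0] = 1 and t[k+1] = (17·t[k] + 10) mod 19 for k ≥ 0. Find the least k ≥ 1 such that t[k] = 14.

Listing terms: t[0] = 1,  t[1] = 8,  t[2] = 13,  t[3] = 3,  t[4] = 4,  t[5] = 2,  t[6] = 6,  t[7] = 17,  t[8] = 14,  t[9] = 1.
Since t[9] = t[0] = 1, the sequence is periodic with period 9.
The value 14 first appears (with k ≥ 1) at t[8].

8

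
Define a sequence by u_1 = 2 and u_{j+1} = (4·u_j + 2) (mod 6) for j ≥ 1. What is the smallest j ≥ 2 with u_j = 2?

4

Computing terms: u_1 = 2; u_2 = 4; u_3 = 0; u_4 = 2.
Since u_4 = u_1 = 2, the sequence is periodic with period 3.
The value 2 next appears (with j ≥ 2) at u_4.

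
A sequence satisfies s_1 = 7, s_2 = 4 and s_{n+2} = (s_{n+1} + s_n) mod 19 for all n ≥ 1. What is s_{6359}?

7

Computing terms: s_1 = 7; s_2 = 4; s_3 = 11; s_4 = 15; s_5 = 7; s_6 = 3; s_7 = 10; s_8 = 13; s_9 = 4; s_{10} = 17; s_{11} = 2; s_{12} = 0; s_{13} = 2; s_{14} = 2; s_{15} = 4; s_{16} = 6; s_{17} = 10; s_{18} = 16; s_{19} = 7; s_{20} = 4.
Since (s_{19}, s_{20}) = (s_1, s_2) = (7, 4) (two consecutive terms determine the rest), the sequence is periodic with period 18.
So s_{6359} = s_{1 + ((6359-1) mod 18)} = s_5 = 7.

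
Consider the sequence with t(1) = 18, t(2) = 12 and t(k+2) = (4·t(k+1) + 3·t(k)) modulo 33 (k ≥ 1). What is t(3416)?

21

We have t(1) = 18; t(2) = 12; t(3) = 3; t(4) = 15; t(5) = 3; t(6) = 24; t(7) = 6; t(8) = 30; t(9) = 6; t(10) = 15; t(11) = 12; t(12) = 27; t(13) = 12; t(14) = 30; t(15) = 24; t(16) = 21; t(17) = 24; t(18) = 27; t(19) = 15; t(20) = 9; t(21) = 15; t(22) = 21; t(23) = 30; t(24) = 18; t(25) = 30; t(26) = 9; t(27) = 27; t(28) = 3; t(29) = 27; t(30) = 18; t(31) = 21; t(32) = 6; t(33) = 21; t(34) = 3; t(35) = 9; t(36) = 12; t(37) = 9; t(38) = 6; t(39) = 18; t(40) = 24; t(41) = 18; t(42) = 12.
Since (t(41), t(42)) = (t(1), t(2)) = (18, 12) (two consecutive terms determine the rest), the sequence is periodic with period 40.
(3416 - 1) mod 40 = 15, so t(3416) = t(16) = 21.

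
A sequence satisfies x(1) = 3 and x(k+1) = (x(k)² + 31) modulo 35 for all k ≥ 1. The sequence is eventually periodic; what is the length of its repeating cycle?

We have x(1) = 3, x(2) = 5, x(3) = 21, x(4) = 17, x(5) = 5.
Since x(5) = x(2) = 5, the sequence is eventually periodic: after a pre-period of length 1 it cycles with period 3.

3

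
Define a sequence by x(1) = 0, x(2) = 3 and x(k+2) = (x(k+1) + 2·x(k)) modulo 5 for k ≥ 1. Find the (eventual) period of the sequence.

4

We have x(1) = 0; x(2) = 3; x(3) = 3; x(4) = 4; x(5) = 0; x(6) = 3.
Since (x(5), x(6)) = (x(1), x(2)) = (0, 3) (two consecutive terms determine the rest), the sequence is periodic with period 4.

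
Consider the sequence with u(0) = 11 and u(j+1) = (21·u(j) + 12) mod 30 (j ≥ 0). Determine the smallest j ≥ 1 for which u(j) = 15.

2

u(0) = 11,  u(1) = 3,  u(2) = 15,  u(3) = 27,  u(4) = 9,  u(5) = 21,  u(6) = 3.
Since u(6) = u(1) = 3, the sequence is eventually periodic: after a pre-period of length 1 it cycles with period 5.
The value 15 first appears (with j ≥ 1) at u(2).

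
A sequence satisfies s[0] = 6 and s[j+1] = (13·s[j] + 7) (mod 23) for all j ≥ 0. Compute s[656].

Listing terms: s[0] = 6; s[1] = 16; s[2] = 8; s[3] = 19; s[4] = 1; s[5] = 20; s[6] = 14; s[7] = 5; s[8] = 3; s[9] = 0; s[10] = 7; s[11] = 6.
The sequence repeats with period 11.
(656 - 0) mod 11 = 7, so s[656] = s[7] = 5.

5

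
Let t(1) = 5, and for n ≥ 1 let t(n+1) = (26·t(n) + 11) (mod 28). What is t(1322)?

Computing terms: t(1) = 5; t(2) = 1; t(3) = 9; t(4) = 21; t(5) = 25; t(6) = 17; t(7) = 5.
Since t(7) = t(1) = 5, the sequence is periodic with period 6.
(1322 - 1) mod 6 = 1, so t(1322) = t(2) = 1.

1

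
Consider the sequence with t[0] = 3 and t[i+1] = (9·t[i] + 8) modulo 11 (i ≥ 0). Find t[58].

Listing terms: t[0] = 3; t[1] = 2; t[2] = 4; t[3] = 0; t[4] = 8; t[5] = 3.
The sequence repeats with period 5.
(58 - 0) mod 5 = 3, so t[58] = t[3] = 0.

0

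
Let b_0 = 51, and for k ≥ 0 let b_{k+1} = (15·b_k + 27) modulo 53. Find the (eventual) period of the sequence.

13

We have b_0 = 51, b_1 = 50, b_2 = 35, b_3 = 22, b_4 = 39, b_5 = 29, b_6 = 38, b_7 = 14, b_8 = 25, b_9 = 31, b_{10} = 15, b_{11} = 40, b_{12} = 44, b_{13} = 51.
Since b_{13} = b_0 = 51, the sequence is periodic with period 13.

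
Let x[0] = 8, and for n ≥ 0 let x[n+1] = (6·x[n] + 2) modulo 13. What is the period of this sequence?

Listing terms: x[0] = 8, x[1] = 11, x[2] = 3, x[3] = 7, x[4] = 5, x[5] = 6, x[6] = 12, x[7] = 9, x[8] = 4, x[9] = 0, x[10] = 2, x[11] = 1, x[12] = 8.
The sequence repeats with period 12.

12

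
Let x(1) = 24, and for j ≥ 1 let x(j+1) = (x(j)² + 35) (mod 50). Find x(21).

x(1) = 24; x(2) = 11; x(3) = 6; x(4) = 21; x(5) = 26; x(6) = 11.
Since x(6) = x(2) = 11, the sequence is eventually periodic: after a pre-period of length 1 it cycles with period 4.
For j ≥ 2, x(j) depends only on (j - 2) mod 4. (21 - 2) mod 4 = 3, so x(21) = x(5) = 26.

26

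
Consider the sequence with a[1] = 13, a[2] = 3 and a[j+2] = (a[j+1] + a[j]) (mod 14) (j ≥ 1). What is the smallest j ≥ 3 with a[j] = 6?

33

Listing terms: a[1] = 13; a[2] = 3; a[3] = 2; a[4] = 5; a[5] = 7; a[6] = 12; a[7] = 5; a[8] = 3; a[9] = 8; a[10] = 11; a[11] = 5; a[12] = 2; a[13] = 7; a[14] = 9; a[15] = 2; a[16] = 11; a[17] = 13; a[18] = 10; a[19] = 9; a[20] = 5; a[21] = 0; a[22] = 5; a[23] = 5; a[24] = 10; a[25] = 1; a[26] = 11; a[27] = 12; a[28] = 9; a[29] = 7; a[30] = 2; a[31] = 9; a[32] = 11; a[33] = 6; a[34] = 3; a[35] = 9; a[36] = 12; a[37] = 7; a[38] = 5; a[39] = 12; a[40] = 3; a[41] = 1; a[42] = 4; a[43] = 5; a[44] = 9; a[45] = 0; a[46] = 9; a[47] = 9; a[48] = 4; a[49] = 13; a[50] = 3.
The sequence repeats with period 48.
The value 6 first appears (with j ≥ 3) at a[33].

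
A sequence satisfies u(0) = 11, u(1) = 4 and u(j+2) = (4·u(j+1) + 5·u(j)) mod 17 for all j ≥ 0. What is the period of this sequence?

16

u(0) = 11, u(1) = 4, u(2) = 3, u(3) = 15, u(4) = 7, u(5) = 1, u(6) = 5, u(7) = 8, u(8) = 6, u(9) = 13, u(10) = 14, u(11) = 2, u(12) = 10, u(13) = 16, u(14) = 12, u(15) = 9, u(16) = 11, u(17) = 4.
The sequence repeats with period 16.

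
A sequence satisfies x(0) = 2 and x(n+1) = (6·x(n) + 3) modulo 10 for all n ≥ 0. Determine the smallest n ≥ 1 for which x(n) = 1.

3

Computing terms: x(0) = 2; x(1) = 5; x(2) = 3; x(3) = 1; x(4) = 9; x(5) = 7; x(6) = 5.
Since x(6) = x(1) = 5, the sequence is eventually periodic: after a pre-period of length 1 it cycles with period 5.
The value 1 first appears (with n ≥ 1) at x(3).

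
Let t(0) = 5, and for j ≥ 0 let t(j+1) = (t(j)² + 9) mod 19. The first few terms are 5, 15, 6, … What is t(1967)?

t(0) = 5; t(1) = 15; t(2) = 6; t(3) = 7; t(4) = 1; t(5) = 10; t(6) = 14; t(7) = 15.
Since t(7) = t(1) = 15, the sequence is eventually periodic: after a pre-period of length 1 it cycles with period 6.
For j ≥ 1, t(j) depends only on (j - 1) mod 6. (1967 - 1) mod 6 = 4, so t(1967) = t(5) = 10.

10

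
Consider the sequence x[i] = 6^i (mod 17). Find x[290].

2

Computing terms: x[1] = 6,  x[2] = 2,  x[3] = 12,  x[4] = 4,  x[5] = 7,  x[6] = 8,  x[7] = 14,  x[8] = 16,  x[9] = 11,  x[10] = 15,  x[11] = 5,  x[12] = 13,  x[13] = 10,  x[14] = 9,  x[15] = 3,  x[16] = 1,  x[17] = 6.
The sequence repeats with period 16.
(290 - 1) mod 16 = 1, so x[290] = x[2] = 2.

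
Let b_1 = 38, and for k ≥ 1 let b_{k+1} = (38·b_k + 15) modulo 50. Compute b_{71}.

47

b_1 = 38; b_2 = 9; b_3 = 7; b_4 = 31; b_5 = 43; b_6 = 49; b_7 = 27; b_8 = 41; b_9 = 23; b_{10} = 39; b_{11} = 47; b_{12} = 1; b_{13} = 3; b_{14} = 29; b_{15} = 17; b_{16} = 11; b_{17} = 33; b_{18} = 19; b_{19} = 37; b_{20} = 21; b_{21} = 13; b_{22} = 9.
Since b_{22} = b_2 = 9, the sequence is eventually periodic: after a pre-period of length 1 it cycles with period 20.
For k ≥ 2, b_k depends only on (k - 2) mod 20. (71 - 2) mod 20 = 9, so b_{71} = b_{11} = 47.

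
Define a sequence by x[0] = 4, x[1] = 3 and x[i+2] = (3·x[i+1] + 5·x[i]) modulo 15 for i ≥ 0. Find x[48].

1

x[0] = 4, x[1] = 3, x[2] = 14, x[3] = 12, x[4] = 1, x[5] = 3, x[6] = 14.
Since (x[5], x[6]) = (x[1], x[2]) = (3, 14) (two consecutive terms determine the rest), the sequence is eventually periodic: after a pre-period of length 1 it cycles with period 4.
For i ≥ 1, x[i] depends only on (i - 1) mod 4. (48 - 1) mod 4 = 3, so x[48] = x[4] = 1.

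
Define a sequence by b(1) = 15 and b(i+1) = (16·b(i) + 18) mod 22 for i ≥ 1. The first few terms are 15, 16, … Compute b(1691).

4

b(1) = 15, b(2) = 16, b(3) = 10, b(4) = 2, b(5) = 6, b(6) = 4, b(7) = 16.
Since b(7) = b(2) = 16, the sequence is eventually periodic: after a pre-period of length 1 it cycles with period 5.
For i ≥ 2, b(i) depends only on (i - 2) mod 5. (1691 - 2) mod 5 = 4, so b(1691) = b(6) = 4.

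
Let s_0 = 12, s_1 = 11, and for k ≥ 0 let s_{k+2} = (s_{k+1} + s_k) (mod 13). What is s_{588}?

12

Computing terms: s_0 = 12; s_1 = 11; s_2 = 10; s_3 = 8; s_4 = 5; s_5 = 0; s_6 = 5; s_7 = 5; s_8 = 10; s_9 = 2; s_{10} = 12; s_{11} = 1; s_{12} = 0; s_{13} = 1; s_{14} = 1; s_{15} = 2; s_{16} = 3; s_{17} = 5; s_{18} = 8; s_{19} = 0; s_{20} = 8; s_{21} = 8; s_{22} = 3; s_{23} = 11; s_{24} = 1; s_{25} = 12; s_{26} = 0; s_{27} = 12; s_{28} = 12; s_{29} = 11.
Since (s_{28}, s_{29}) = (s_0, s_1) = (12, 11) (two consecutive terms determine the rest), the sequence is periodic with period 28.
So s_{588} = s_{0 + ((588-0) mod 28)} = s_0 = 12.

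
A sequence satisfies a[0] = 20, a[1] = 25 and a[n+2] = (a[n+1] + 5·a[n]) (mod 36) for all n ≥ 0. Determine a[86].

We have a[0] = 20; a[1] = 25; a[2] = 17; a[3] = 34; a[4] = 11; a[5] = 1; a[6] = 20; a[7] = 25.
The sequence repeats with period 6.
(86 - 0) mod 6 = 2, so a[86] = a[2] = 17.

17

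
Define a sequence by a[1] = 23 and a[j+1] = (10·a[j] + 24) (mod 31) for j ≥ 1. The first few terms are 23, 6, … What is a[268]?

7

Listing terms: a[1] = 23,  a[2] = 6,  a[3] = 22,  a[4] = 27,  a[5] = 15,  a[6] = 19,  a[7] = 28,  a[8] = 25,  a[9] = 26,  a[10] = 5,  a[11] = 12,  a[12] = 20,  a[13] = 7,  a[14] = 1,  a[15] = 3,  a[16] = 23.
Since a[16] = a[1] = 23, the sequence is periodic with period 15.
So a[268] = a[1 + ((268-1) mod 15)] = a[13] = 7.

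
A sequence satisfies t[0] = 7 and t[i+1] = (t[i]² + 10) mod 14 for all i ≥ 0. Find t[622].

We have t[0] = 7; t[1] = 3; t[2] = 5; t[3] = 7.
The sequence repeats with period 3.
(622 - 0) mod 3 = 1, so t[622] = t[1] = 3.

3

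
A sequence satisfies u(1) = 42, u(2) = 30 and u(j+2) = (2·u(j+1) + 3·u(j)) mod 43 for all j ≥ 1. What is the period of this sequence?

u(1) = 42, u(2) = 30, u(3) = 14, u(4) = 32, u(5) = 20, u(6) = 7, u(7) = 31, u(8) = 40, u(9) = 1, u(10) = 36, u(11) = 32, u(12) = 0, u(13) = 10, u(14) = 20, u(15) = 27, u(16) = 28, u(17) = 8, u(18) = 14, u(19) = 9, u(20) = 17, u(21) = 18, u(22) = 1, u(23) = 13, u(24) = 29, u(25) = 11, u(26) = 23, u(27) = 36, u(28) = 12, u(29) = 3, u(30) = 42, u(31) = 7, u(32) = 11, u(33) = 0, u(34) = 33, u(35) = 23, u(36) = 16, u(37) = 15, u(38) = 35, u(39) = 29, u(40) = 34, u(41) = 26, u(42) = 25, u(43) = 42, u(44) = 30.
Since (u(43), u(44)) = (u(1), u(2)) = (42, 30) (two consecutive terms determine the rest), the sequence is periodic with period 42.

42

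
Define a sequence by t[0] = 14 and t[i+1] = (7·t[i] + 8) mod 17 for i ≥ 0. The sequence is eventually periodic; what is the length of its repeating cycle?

We have t[0] = 14, t[1] = 4, t[2] = 2, t[3] = 5, t[4] = 9, t[5] = 3, t[6] = 12, t[7] = 7, t[8] = 6, t[9] = 16, t[10] = 1, t[11] = 15, t[12] = 11, t[13] = 0, t[14] = 8, t[15] = 13, t[16] = 14.
Since t[16] = t[0] = 14, the sequence is periodic with period 16.

16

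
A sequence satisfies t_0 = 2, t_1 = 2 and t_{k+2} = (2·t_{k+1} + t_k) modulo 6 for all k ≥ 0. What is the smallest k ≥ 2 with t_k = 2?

3

Computing terms: t_0 = 2; t_1 = 2; t_2 = 0; t_3 = 2; t_4 = 4; t_5 = 4; t_6 = 0; t_7 = 4; t_8 = 2; t_9 = 2.
The sequence repeats with period 8.
The value 2 first appears (with k ≥ 2) at t_3.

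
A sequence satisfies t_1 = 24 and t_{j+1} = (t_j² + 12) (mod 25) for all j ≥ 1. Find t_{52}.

We have t_1 = 24, t_2 = 13, t_3 = 6, t_4 = 23, t_5 = 16, t_6 = 18, t_7 = 11, t_8 = 8, t_9 = 1, t_{10} = 13.
Since t_{10} = t_2 = 13, the sequence is eventually periodic: after a pre-period of length 1 it cycles with period 8.
For j ≥ 2, t_j depends only on (j - 2) mod 8. (52 - 2) mod 8 = 2, so t_{52} = t_4 = 23.

23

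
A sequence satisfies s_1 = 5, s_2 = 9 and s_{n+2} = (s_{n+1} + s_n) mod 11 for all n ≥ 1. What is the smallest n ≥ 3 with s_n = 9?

Listing terms: s_1 = 5, s_2 = 9, s_3 = 3, s_4 = 1, s_5 = 4, s_6 = 5, s_7 = 9.
The sequence repeats with period 5.
The value 9 next appears (with n ≥ 3) at s_7.

7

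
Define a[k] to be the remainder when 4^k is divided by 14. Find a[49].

4

a[0] = 1, a[1] = 4, a[2] = 2, a[3] = 8, a[4] = 4.
Since a[4] = a[1] = 4, the sequence is eventually periodic: after a pre-period of length 1 it cycles with period 3.
For k ≥ 1, a[k] depends only on (k - 1) mod 3. (49 - 1) mod 3 = 0, so a[49] = a[1] = 4.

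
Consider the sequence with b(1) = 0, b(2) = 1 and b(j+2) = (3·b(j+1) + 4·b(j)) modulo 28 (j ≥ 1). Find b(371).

23

Listing terms: b(1) = 0,  b(2) = 1,  b(3) = 3,  b(4) = 13,  b(5) = 23,  b(6) = 9,  b(7) = 7,  b(8) = 1,  b(9) = 3.
Since (b(8), b(9)) = (b(2), b(3)) = (1, 3) (two consecutive terms determine the rest), the sequence is eventually periodic: after a pre-period of length 1 it cycles with period 6.
For j ≥ 2, b(j) depends only on (j - 2) mod 6. (371 - 2) mod 6 = 3, so b(371) = b(5) = 23.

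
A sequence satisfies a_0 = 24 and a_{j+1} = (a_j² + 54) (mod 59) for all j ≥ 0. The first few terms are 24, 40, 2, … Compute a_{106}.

Listing terms: a_0 = 24,  a_1 = 40,  a_2 = 2,  a_3 = 58,  a_4 = 55,  a_5 = 11,  a_6 = 57,  a_7 = 58.
Since a_7 = a_3 = 58, the sequence is eventually periodic: after a pre-period of length 3 it cycles with period 4.
For j ≥ 3, a_j depends only on (j - 3) mod 4. (106 - 3) mod 4 = 3, so a_{106} = a_6 = 57.

57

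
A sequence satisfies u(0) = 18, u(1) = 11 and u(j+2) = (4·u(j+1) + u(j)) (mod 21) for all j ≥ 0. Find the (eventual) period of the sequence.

Computing terms: u(0) = 18, u(1) = 11, u(2) = 20, u(3) = 7, u(4) = 6, u(5) = 10, u(6) = 4, u(7) = 5, u(8) = 3, u(9) = 17, u(10) = 8, u(11) = 7, u(12) = 15, u(13) = 4, u(14) = 10, u(15) = 2, u(16) = 18, u(17) = 11.
The sequence repeats with period 16.

16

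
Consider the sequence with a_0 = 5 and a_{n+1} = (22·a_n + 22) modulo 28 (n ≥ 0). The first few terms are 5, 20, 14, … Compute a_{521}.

22

Computing terms: a_0 = 5, a_1 = 20, a_2 = 14, a_3 = 22, a_4 = 2, a_5 = 10, a_6 = 18, a_7 = 26, a_8 = 6, a_9 = 14.
Since a_9 = a_2 = 14, the sequence is eventually periodic: after a pre-period of length 2 it cycles with period 7.
For n ≥ 2, a_n depends only on (n - 2) mod 7. (521 - 2) mod 7 = 1, so a_{521} = a_3 = 22.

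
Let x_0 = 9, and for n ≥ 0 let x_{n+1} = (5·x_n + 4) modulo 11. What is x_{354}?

1

We have x_0 = 9,  x_1 = 5,  x_2 = 7,  x_3 = 6,  x_4 = 1,  x_5 = 9.
Since x_5 = x_0 = 9, the sequence is periodic with period 5.
(354 - 0) mod 5 = 4, so x_{354} = x_4 = 1.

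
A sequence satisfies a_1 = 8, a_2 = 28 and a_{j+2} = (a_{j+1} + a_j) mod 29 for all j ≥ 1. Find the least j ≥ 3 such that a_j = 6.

4

We have a_1 = 8; a_2 = 28; a_3 = 7; a_4 = 6; a_5 = 13; a_6 = 19; a_7 = 3; a_8 = 22; a_9 = 25; a_{10} = 18; a_{11} = 14; a_{12} = 3; a_{13} = 17; a_{14} = 20; a_{15} = 8; a_{16} = 28.
The sequence repeats with period 14.
The value 6 first appears (with j ≥ 3) at a_4.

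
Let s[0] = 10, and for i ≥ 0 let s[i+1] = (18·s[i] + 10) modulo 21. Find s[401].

Listing terms: s[0] = 10, s[1] = 1, s[2] = 7, s[3] = 10.
The sequence repeats with period 3.
(401 - 0) mod 3 = 2, so s[401] = s[2] = 7.

7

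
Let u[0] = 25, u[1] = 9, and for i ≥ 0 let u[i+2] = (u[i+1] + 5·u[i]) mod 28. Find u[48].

25

Listing terms: u[0] = 25, u[1] = 9, u[2] = 22, u[3] = 11, u[4] = 9, u[5] = 8, u[6] = 25, u[7] = 9.
The sequence repeats with period 6.
So u[48] = u[0 + ((48-0) mod 6)] = u[0] = 25.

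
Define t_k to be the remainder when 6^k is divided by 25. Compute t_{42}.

Listing terms: t_0 = 1,  t_1 = 6,  t_2 = 11,  t_3 = 16,  t_4 = 21,  t_5 = 1.
The sequence repeats with period 5.
So t_{42} = t_{0 + ((42-0) mod 5)} = t_2 = 11.

11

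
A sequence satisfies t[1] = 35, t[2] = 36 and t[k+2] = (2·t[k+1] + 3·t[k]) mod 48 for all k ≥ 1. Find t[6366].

t[1] = 35,  t[2] = 36,  t[3] = 33,  t[4] = 30,  t[5] = 15,  t[6] = 24,  t[7] = 45,  t[8] = 18,  t[9] = 27,  t[10] = 12,  t[11] = 9,  t[12] = 6,  t[13] = 39,  t[14] = 0,  t[15] = 21,  t[16] = 42,  t[17] = 3,  t[18] = 36,  t[19] = 33.
Since (t[18], t[19]) = (t[2], t[3]) = (36, 33) (two consecutive terms determine the rest), the sequence is eventually periodic: after a pre-period of length 1 it cycles with period 16.
For k ≥ 2, t[k] depends only on (k - 2) mod 16. (6366 - 2) mod 16 = 12, so t[6366] = t[14] = 0.

0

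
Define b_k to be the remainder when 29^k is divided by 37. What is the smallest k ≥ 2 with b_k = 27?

Listing terms: b_1 = 29; b_2 = 27; b_3 = 6; b_4 = 26; b_5 = 14; b_6 = 36; b_7 = 8; b_8 = 10; b_9 = 31; b_{10} = 11; b_{11} = 23; b_{12} = 1; b_{13} = 29.
The sequence repeats with period 12.
The value 27 first appears (with k ≥ 2) at b_2.

2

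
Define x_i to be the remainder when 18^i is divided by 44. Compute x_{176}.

4

Listing terms: x_1 = 18,  x_2 = 16,  x_3 = 24,  x_4 = 36,  x_5 = 32,  x_6 = 4,  x_7 = 28,  x_8 = 20,  x_9 = 8,  x_{10} = 12,  x_{11} = 40,  x_{12} = 16.
Since x_{12} = x_2 = 16, the sequence is eventually periodic: after a pre-period of length 1 it cycles with period 10.
For i ≥ 2, x_i depends only on (i - 2) mod 10. (176 - 2) mod 10 = 4, so x_{176} = x_6 = 4.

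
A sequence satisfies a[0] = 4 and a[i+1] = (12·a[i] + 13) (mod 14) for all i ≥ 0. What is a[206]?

a[0] = 4; a[1] = 5; a[2] = 3; a[3] = 7; a[4] = 13; a[5] = 1; a[6] = 11; a[7] = 5.
Since a[7] = a[1] = 5, the sequence is eventually periodic: after a pre-period of length 1 it cycles with period 6.
For i ≥ 1, a[i] depends only on (i - 1) mod 6. (206 - 1) mod 6 = 1, so a[206] = a[2] = 3.

3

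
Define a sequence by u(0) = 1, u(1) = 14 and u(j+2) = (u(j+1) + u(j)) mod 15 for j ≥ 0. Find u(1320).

1

Computing terms: u(0) = 1, u(1) = 14, u(2) = 0, u(3) = 14, u(4) = 14, u(5) = 13, u(6) = 12, u(7) = 10, u(8) = 7, u(9) = 2, u(10) = 9, u(11) = 11, u(12) = 5, u(13) = 1, u(14) = 6, u(15) = 7, u(16) = 13, u(17) = 5, u(18) = 3, u(19) = 8, u(20) = 11, u(21) = 4, u(22) = 0, u(23) = 4, u(24) = 4, u(25) = 8, u(26) = 12, u(27) = 5, u(28) = 2, u(29) = 7, u(30) = 9, u(31) = 1, u(32) = 10, u(33) = 11, u(34) = 6, u(35) = 2, u(36) = 8, u(37) = 10, u(38) = 3, u(39) = 13, u(40) = 1, u(41) = 14.
The sequence repeats with period 40.
(1320 - 0) mod 40 = 0, so u(1320) = u(0) = 1.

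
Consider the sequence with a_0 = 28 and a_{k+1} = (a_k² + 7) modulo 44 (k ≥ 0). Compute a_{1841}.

Listing terms: a_0 = 28,  a_1 = 43,  a_2 = 8,  a_3 = 27,  a_4 = 32,  a_5 = 19,  a_6 = 16,  a_7 = 43.
Since a_7 = a_1 = 43, the sequence is eventually periodic: after a pre-period of length 1 it cycles with period 6.
For k ≥ 1, a_k depends only on (k - 1) mod 6. (1841 - 1) mod 6 = 4, so a_{1841} = a_5 = 19.

19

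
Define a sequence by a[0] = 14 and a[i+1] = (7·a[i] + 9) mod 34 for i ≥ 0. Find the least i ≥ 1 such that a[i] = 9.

Listing terms: a[0] = 14, a[1] = 5, a[2] = 10, a[3] = 11, a[4] = 18, a[5] = 33, a[6] = 2, a[7] = 23, a[8] = 0, a[9] = 9, a[10] = 4, a[11] = 3, a[12] = 30, a[13] = 15, a[14] = 12, a[15] = 25, a[16] = 14.
Since a[16] = a[0] = 14, the sequence is periodic with period 16.
The value 9 first appears (with i ≥ 1) at a[9].

9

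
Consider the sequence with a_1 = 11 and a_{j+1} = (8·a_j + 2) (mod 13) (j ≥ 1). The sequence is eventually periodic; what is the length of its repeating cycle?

4

a_1 = 11, a_2 = 12, a_3 = 7, a_4 = 6, a_5 = 11.
The sequence repeats with period 4.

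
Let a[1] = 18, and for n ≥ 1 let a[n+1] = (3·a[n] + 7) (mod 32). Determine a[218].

13

a[1] = 18, a[2] = 29, a[3] = 30, a[4] = 1, a[5] = 10, a[6] = 5, a[7] = 22, a[8] = 9, a[9] = 2, a[10] = 13, a[11] = 14, a[12] = 17, a[13] = 26, a[14] = 21, a[15] = 6, a[16] = 25, a[17] = 18.
Since a[17] = a[1] = 18, the sequence is periodic with period 16.
So a[218] = a[1 + ((218-1) mod 16)] = a[10] = 13.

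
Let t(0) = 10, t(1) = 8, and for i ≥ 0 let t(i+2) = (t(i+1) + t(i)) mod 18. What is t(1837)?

Computing terms: t(0) = 10; t(1) = 8; t(2) = 0; t(3) = 8; t(4) = 8; t(5) = 16; t(6) = 6; t(7) = 4; t(8) = 10; t(9) = 14; t(10) = 6; t(11) = 2; t(12) = 8; t(13) = 10; t(14) = 0; t(15) = 10; t(16) = 10; t(17) = 2; t(18) = 12; t(19) = 14; t(20) = 8; t(21) = 4; t(22) = 12; t(23) = 16; t(24) = 10; t(25) = 8.
The sequence repeats with period 24.
(1837 - 0) mod 24 = 13, so t(1837) = t(13) = 10.

10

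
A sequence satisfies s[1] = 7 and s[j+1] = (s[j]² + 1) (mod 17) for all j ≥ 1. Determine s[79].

Computing terms: s[1] = 7; s[2] = 16; s[3] = 2; s[4] = 5; s[5] = 9; s[6] = 14; s[7] = 10; s[8] = 16.
Since s[8] = s[2] = 16, the sequence is eventually periodic: after a pre-period of length 1 it cycles with period 6.
For j ≥ 2, s[j] depends only on (j - 2) mod 6. (79 - 2) mod 6 = 5, so s[79] = s[7] = 10.

10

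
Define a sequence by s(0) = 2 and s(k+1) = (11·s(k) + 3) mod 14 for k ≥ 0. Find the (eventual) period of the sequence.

6

Computing terms: s(0) = 2, s(1) = 11, s(2) = 12, s(3) = 9, s(4) = 4, s(5) = 5, s(6) = 2.
The sequence repeats with period 6.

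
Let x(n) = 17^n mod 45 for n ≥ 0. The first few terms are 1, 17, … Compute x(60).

1

x(0) = 1, x(1) = 17, x(2) = 19, x(3) = 8, x(4) = 1.
The sequence repeats with period 4.
So x(60) = x(0 + ((60-0) mod 4)) = x(0) = 1.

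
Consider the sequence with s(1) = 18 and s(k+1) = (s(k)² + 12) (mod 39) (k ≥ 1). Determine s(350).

24

We have s(1) = 18,  s(2) = 24,  s(3) = 3,  s(4) = 21,  s(5) = 24.
Since s(5) = s(2) = 24, the sequence is eventually periodic: after a pre-period of length 1 it cycles with period 3.
For k ≥ 2, s(k) depends only on (k - 2) mod 3. (350 - 2) mod 3 = 0, so s(350) = s(2) = 24.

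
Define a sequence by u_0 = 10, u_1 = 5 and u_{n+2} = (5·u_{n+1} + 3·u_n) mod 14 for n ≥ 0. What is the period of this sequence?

3

u_0 = 10; u_1 = 5; u_2 = 13; u_3 = 10; u_4 = 5.
Since (u_3, u_4) = (u_0, u_1) = (10, 5) (two consecutive terms determine the rest), the sequence is periodic with period 3.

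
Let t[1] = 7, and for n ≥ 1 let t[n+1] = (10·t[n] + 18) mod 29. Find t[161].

3

t[1] = 7,  t[2] = 1,  t[3] = 28,  t[4] = 8,  t[5] = 11,  t[6] = 12,  t[7] = 22,  t[8] = 6,  t[9] = 20,  t[10] = 15,  t[11] = 23,  t[12] = 16,  t[13] = 4,  t[14] = 0,  t[15] = 18,  t[16] = 24,  t[17] = 26,  t[18] = 17,  t[19] = 14,  t[20] = 13,  t[21] = 3,  t[22] = 19,  t[23] = 5,  t[24] = 10,  t[25] = 2,  t[26] = 9,  t[27] = 21,  t[28] = 25,  t[29] = 7.
Since t[29] = t[1] = 7, the sequence is periodic with period 28.
(161 - 1) mod 28 = 20, so t[161] = t[21] = 3.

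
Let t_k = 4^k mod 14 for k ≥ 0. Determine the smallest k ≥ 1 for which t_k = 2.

2

t_0 = 1; t_1 = 4; t_2 = 2; t_3 = 8; t_4 = 4.
Since t_4 = t_1 = 4, the sequence is eventually periodic: after a pre-period of length 1 it cycles with period 3.
The value 2 first appears (with k ≥ 1) at t_2.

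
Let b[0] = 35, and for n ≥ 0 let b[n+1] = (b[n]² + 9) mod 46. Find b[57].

We have b[0] = 35, b[1] = 38, b[2] = 27, b[3] = 2, b[4] = 13, b[5] = 40, b[6] = 45, b[7] = 10, b[8] = 17, b[9] = 22, b[10] = 33, b[11] = 40.
Since b[11] = b[5] = 40, the sequence is eventually periodic: after a pre-period of length 5 it cycles with period 6.
For n ≥ 5, b[n] depends only on (n - 5) mod 6. (57 - 5) mod 6 = 4, so b[57] = b[9] = 22.

22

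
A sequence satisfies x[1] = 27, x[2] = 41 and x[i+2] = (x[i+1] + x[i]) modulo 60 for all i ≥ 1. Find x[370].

41

Listing terms: x[1] = 27,  x[2] = 41,  x[3] = 8,  x[4] = 49,  x[5] = 57,  x[6] = 46,  x[7] = 43,  x[8] = 29,  x[9] = 12,  x[10] = 41,  x[11] = 53,  x[12] = 34,  x[13] = 27,  x[14] = 1,  x[15] = 28,  x[16] = 29,  x[17] = 57,  x[18] = 26,  x[19] = 23,  x[20] = 49,  x[21] = 12,  x[22] = 1,  x[23] = 13,  x[24] = 14,  x[25] = 27,  x[26] = 41.
The sequence repeats with period 24.
(370 - 1) mod 24 = 9, so x[370] = x[10] = 41.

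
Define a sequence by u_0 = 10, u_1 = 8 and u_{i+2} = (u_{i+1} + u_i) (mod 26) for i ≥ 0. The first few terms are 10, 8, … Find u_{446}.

12

Computing terms: u_0 = 10, u_1 = 8, u_2 = 18, u_3 = 0, u_4 = 18, u_5 = 18, u_6 = 10, u_7 = 2, u_8 = 12, u_9 = 14, u_{10} = 0, u_{11} = 14, u_{12} = 14, u_{13} = 2, u_{14} = 16, u_{15} = 18, u_{16} = 8, u_{17} = 0, u_{18} = 8, u_{19} = 8, u_{20} = 16, u_{21} = 24, u_{22} = 14, u_{23} = 12, u_{24} = 0, u_{25} = 12, u_{26} = 12, u_{27} = 24, u_{28} = 10, u_{29} = 8.
The sequence repeats with period 28.
(446 - 0) mod 28 = 26, so u_{446} = u_{26} = 12.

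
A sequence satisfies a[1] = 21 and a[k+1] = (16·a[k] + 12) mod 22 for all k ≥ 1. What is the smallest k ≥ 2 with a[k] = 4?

5

a[1] = 21; a[2] = 18; a[3] = 14; a[4] = 16; a[5] = 4; a[6] = 10; a[7] = 18.
Since a[7] = a[2] = 18, the sequence is eventually periodic: after a pre-period of length 1 it cycles with period 5.
The value 4 first appears (with k ≥ 2) at a[5].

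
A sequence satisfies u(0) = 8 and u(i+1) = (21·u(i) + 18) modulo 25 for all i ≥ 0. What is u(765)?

3

u(0) = 8; u(1) = 11; u(2) = 24; u(3) = 22; u(4) = 5; u(5) = 23; u(6) = 1; u(7) = 14; u(8) = 12; u(9) = 20; u(10) = 13; u(11) = 16; u(12) = 4; u(13) = 2; u(14) = 10; u(15) = 3; u(16) = 6; u(17) = 19; u(18) = 17; u(19) = 0; u(20) = 18; u(21) = 21; u(22) = 9; u(23) = 7; u(24) = 15; u(25) = 8.
The sequence repeats with period 25.
So u(765) = u(0 + ((765-0) mod 25)) = u(15) = 3.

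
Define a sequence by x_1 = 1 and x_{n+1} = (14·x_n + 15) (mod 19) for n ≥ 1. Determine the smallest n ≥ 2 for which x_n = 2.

12

Computing terms: x_1 = 1; x_2 = 10; x_3 = 3; x_4 = 0; x_5 = 15; x_6 = 16; x_7 = 11; x_8 = 17; x_9 = 6; x_{10} = 4; x_{11} = 14; x_{12} = 2; x_{13} = 5; x_{14} = 9; x_{15} = 8; x_{16} = 13; x_{17} = 7; x_{18} = 18; x_{19} = 1.
Since x_{19} = x_1 = 1, the sequence is periodic with period 18.
The value 2 first appears (with n ≥ 2) at x_{12}.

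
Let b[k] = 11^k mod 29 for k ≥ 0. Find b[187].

15

We have b[0] = 1, b[1] = 11, b[2] = 5, b[3] = 26, b[4] = 25, b[5] = 14, b[6] = 9, b[7] = 12, b[8] = 16, b[9] = 2, b[10] = 22, b[11] = 10, b[12] = 23, b[13] = 21, b[14] = 28, b[15] = 18, b[16] = 24, b[17] = 3, b[18] = 4, b[19] = 15, b[20] = 20, b[21] = 17, b[22] = 13, b[23] = 27, b[24] = 7, b[25] = 19, b[26] = 6, b[27] = 8, b[28] = 1.
Since b[28] = b[0] = 1, the sequence is periodic with period 28.
(187 - 0) mod 28 = 19, so b[187] = b[19] = 15.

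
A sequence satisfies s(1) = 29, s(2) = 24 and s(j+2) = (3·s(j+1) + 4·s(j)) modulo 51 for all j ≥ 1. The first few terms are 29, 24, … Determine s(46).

24

s(1) = 29, s(2) = 24, s(3) = 35, s(4) = 48, s(5) = 29, s(6) = 24.
Since (s(5), s(6)) = (s(1), s(2)) = (29, 24) (two consecutive terms determine the rest), the sequence is periodic with period 4.
So s(46) = s(1 + ((46-1) mod 4)) = s(2) = 24.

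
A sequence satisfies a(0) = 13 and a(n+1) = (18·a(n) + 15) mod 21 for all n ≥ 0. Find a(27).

Computing terms: a(0) = 13; a(1) = 18; a(2) = 3; a(3) = 6; a(4) = 18.
Since a(4) = a(1) = 18, the sequence is eventually periodic: after a pre-period of length 1 it cycles with period 3.
For n ≥ 1, a(n) depends only on (n - 1) mod 3. (27 - 1) mod 3 = 2, so a(27) = a(3) = 6.

6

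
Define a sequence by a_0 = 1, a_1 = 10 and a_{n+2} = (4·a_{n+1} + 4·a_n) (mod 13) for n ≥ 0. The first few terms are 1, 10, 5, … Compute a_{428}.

Listing terms: a_0 = 1,  a_1 = 10,  a_2 = 5,  a_3 = 8,  a_4 = 0,  a_5 = 6,  a_6 = 11,  a_7 = 3,  a_8 = 4,  a_9 = 2,  a_{10} = 11,  a_{11} = 0,  a_{12} = 5,  a_{13} = 7,  a_{14} = 9,  a_{15} = 12,  a_{16} = 6,  a_{17} = 7,  a_{18} = 0,  a_{19} = 2,  a_{20} = 8,  a_{21} = 1,  a_{22} = 10.
Since (a_{21}, a_{22}) = (a_0, a_1) = (1, 10) (two consecutive terms determine the rest), the sequence is periodic with period 21.
(428 - 0) mod 21 = 8, so a_{428} = a_8 = 4.

4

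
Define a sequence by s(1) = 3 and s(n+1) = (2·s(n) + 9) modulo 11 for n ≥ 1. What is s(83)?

6

s(1) = 3; s(2) = 4; s(3) = 6; s(4) = 10; s(5) = 7; s(6) = 1; s(7) = 0; s(8) = 9; s(9) = 5; s(10) = 8; s(11) = 3.
The sequence repeats with period 10.
(83 - 1) mod 10 = 2, so s(83) = s(3) = 6.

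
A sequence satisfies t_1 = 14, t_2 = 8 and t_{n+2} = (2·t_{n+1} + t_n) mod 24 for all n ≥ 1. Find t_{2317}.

22

t_1 = 14; t_2 = 8; t_3 = 6; t_4 = 20; t_5 = 22; t_6 = 16; t_7 = 6; t_8 = 4; t_9 = 14; t_{10} = 8.
The sequence repeats with period 8.
So t_{2317} = t_{1 + ((2317-1) mod 8)} = t_5 = 22.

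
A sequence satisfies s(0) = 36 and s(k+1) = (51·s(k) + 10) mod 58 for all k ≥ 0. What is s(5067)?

Computing terms: s(0) = 36; s(1) = 48; s(2) = 22; s(3) = 30; s(4) = 32; s(5) = 18; s(6) = 0; s(7) = 10; s(8) = 56; s(9) = 24; s(10) = 16; s(11) = 14; s(12) = 28; s(13) = 46; s(14) = 36.
The sequence repeats with period 14.
(5067 - 0) mod 14 = 13, so s(5067) = s(13) = 46.

46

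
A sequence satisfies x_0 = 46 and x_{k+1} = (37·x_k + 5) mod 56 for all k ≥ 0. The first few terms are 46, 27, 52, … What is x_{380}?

Listing terms: x_0 = 46,  x_1 = 27,  x_2 = 52,  x_3 = 25,  x_4 = 34,  x_5 = 31,  x_6 = 32,  x_7 = 13,  x_8 = 38,  x_9 = 11,  x_{10} = 20,  x_{11} = 17,  x_{12} = 18,  x_{13} = 55,  x_{14} = 24,  x_{15} = 53,  x_{16} = 6,  x_{17} = 3,  x_{18} = 4,  x_{19} = 41,  x_{20} = 10,  x_{21} = 39,  x_{22} = 48,  x_{23} = 45,  x_{24} = 46.
The sequence repeats with period 24.
So x_{380} = x_{0 + ((380-0) mod 24)} = x_{20} = 10.

10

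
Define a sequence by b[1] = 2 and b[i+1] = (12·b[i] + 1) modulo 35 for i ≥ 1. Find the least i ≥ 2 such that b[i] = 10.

Computing terms: b[1] = 2,  b[2] = 25,  b[3] = 21,  b[4] = 8,  b[5] = 27,  b[6] = 10,  b[7] = 16,  b[8] = 18,  b[9] = 7,  b[10] = 15,  b[11] = 6,  b[12] = 3,  b[13] = 2.
The sequence repeats with period 12.
The value 10 first appears (with i ≥ 2) at b[6].

6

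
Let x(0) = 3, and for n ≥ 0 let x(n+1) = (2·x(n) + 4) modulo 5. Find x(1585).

We have x(0) = 3, x(1) = 0, x(2) = 4, x(3) = 2, x(4) = 3.
Since x(4) = x(0) = 3, the sequence is periodic with period 4.
So x(1585) = x(0 + ((1585-0) mod 4)) = x(1) = 0.

0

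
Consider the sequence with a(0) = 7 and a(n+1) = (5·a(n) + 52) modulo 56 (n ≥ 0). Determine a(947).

a(0) = 7, a(1) = 31, a(2) = 39, a(3) = 23, a(4) = 55, a(5) = 47, a(6) = 7.
The sequence repeats with period 6.
So a(947) = a(0 + ((947-0) mod 6)) = a(5) = 47.

47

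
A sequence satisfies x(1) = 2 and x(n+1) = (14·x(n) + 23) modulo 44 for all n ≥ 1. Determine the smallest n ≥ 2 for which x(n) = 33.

Listing terms: x(1) = 2; x(2) = 7; x(3) = 33; x(4) = 1; x(5) = 37; x(6) = 13; x(7) = 29; x(8) = 33.
Since x(8) = x(3) = 33, the sequence is eventually periodic: after a pre-period of length 2 it cycles with period 5.
The value 33 first appears (with n ≥ 2) at x(3).

3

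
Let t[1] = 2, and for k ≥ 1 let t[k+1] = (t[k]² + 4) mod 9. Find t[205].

We have t[1] = 2,  t[2] = 8,  t[3] = 5,  t[4] = 2.
The sequence repeats with period 3.
(205 - 1) mod 3 = 0, so t[205] = t[1] = 2.

2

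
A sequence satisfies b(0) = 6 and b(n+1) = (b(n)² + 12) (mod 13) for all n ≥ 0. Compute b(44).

11

We have b(0) = 6, b(1) = 9, b(2) = 2, b(3) = 3, b(4) = 8, b(5) = 11, b(6) = 3.
Since b(6) = b(3) = 3, the sequence is eventually periodic: after a pre-period of length 3 it cycles with period 3.
For n ≥ 3, b(n) depends only on (n - 3) mod 3. (44 - 3) mod 3 = 2, so b(44) = b(5) = 11.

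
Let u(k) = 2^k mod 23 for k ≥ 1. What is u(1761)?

We have u(1) = 2, u(2) = 4, u(3) = 8, u(4) = 16, u(5) = 9, u(6) = 18, u(7) = 13, u(8) = 3, u(9) = 6, u(10) = 12, u(11) = 1, u(12) = 2.
The sequence repeats with period 11.
So u(1761) = u(1 + ((1761-1) mod 11)) = u(1) = 2.

2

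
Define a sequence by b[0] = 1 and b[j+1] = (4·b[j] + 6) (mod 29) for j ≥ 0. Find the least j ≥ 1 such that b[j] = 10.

Listing terms: b[0] = 1; b[1] = 10; b[2] = 17; b[3] = 16; b[4] = 12; b[5] = 25; b[6] = 19; b[7] = 24; b[8] = 15; b[9] = 8; b[10] = 9; b[11] = 13; b[12] = 0; b[13] = 6; b[14] = 1.
Since b[14] = b[0] = 1, the sequence is periodic with period 14.
The value 10 first appears (with j ≥ 1) at b[1].

1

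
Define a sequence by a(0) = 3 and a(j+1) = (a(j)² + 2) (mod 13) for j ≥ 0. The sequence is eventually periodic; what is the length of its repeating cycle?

4

Computing terms: a(0) = 3; a(1) = 11; a(2) = 6; a(3) = 12; a(4) = 3.
The sequence repeats with period 4.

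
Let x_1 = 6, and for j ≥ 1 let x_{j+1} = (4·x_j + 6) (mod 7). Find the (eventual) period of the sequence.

3

x_1 = 6,  x_2 = 2,  x_3 = 0,  x_4 = 6.
The sequence repeats with period 3.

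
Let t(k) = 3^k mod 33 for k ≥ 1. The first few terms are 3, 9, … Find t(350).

t(1) = 3,  t(2) = 9,  t(3) = 27,  t(4) = 15,  t(5) = 12,  t(6) = 3.
Since t(6) = t(1) = 3, the sequence is periodic with period 5.
(350 - 1) mod 5 = 4, so t(350) = t(5) = 12.

12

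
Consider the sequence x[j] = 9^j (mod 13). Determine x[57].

1

x[1] = 9, x[2] = 3, x[3] = 1, x[4] = 9.
The sequence repeats with period 3.
(57 - 1) mod 3 = 2, so x[57] = x[3] = 1.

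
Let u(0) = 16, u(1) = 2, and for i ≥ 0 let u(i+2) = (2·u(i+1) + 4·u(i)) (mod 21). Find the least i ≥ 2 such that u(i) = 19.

14

Computing terms: u(0) = 16,  u(1) = 2,  u(2) = 5,  u(3) = 18,  u(4) = 14,  u(5) = 16,  u(6) = 4,  u(7) = 9,  u(8) = 13,  u(9) = 20,  u(10) = 8,  u(11) = 12,  u(12) = 14,  u(13) = 13,  u(14) = 19,  u(15) = 6,  u(16) = 4,  u(17) = 11,  u(18) = 17,  u(19) = 15,  u(20) = 14,  u(21) = 4,  u(22) = 1,  u(23) = 18,  u(24) = 19,  u(25) = 5,  u(26) = 2,  u(27) = 3,  u(28) = 14,  u(29) = 19,  u(30) = 10,  u(31) = 12,  u(32) = 1,  u(33) = 8,  u(34) = 20,  u(35) = 9,  u(36) = 14,  u(37) = 1,  u(38) = 16,  u(39) = 15,  u(40) = 10,  u(41) = 17,  u(42) = 11,  u(43) = 6,  u(44) = 14,  u(45) = 10,  u(46) = 13,  u(47) = 3,  u(48) = 16,  u(49) = 2.
The sequence repeats with period 48.
The value 19 first appears (with i ≥ 2) at u(14).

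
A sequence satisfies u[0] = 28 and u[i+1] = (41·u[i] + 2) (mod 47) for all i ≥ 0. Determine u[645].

22

We have u[0] = 28,  u[1] = 22,  u[2] = 11,  u[3] = 30,  u[4] = 10,  u[5] = 36,  u[6] = 21,  u[7] = 17,  u[8] = 41,  u[9] = 38,  u[10] = 9,  u[11] = 42,  u[12] = 32,  u[13] = 45,  u[14] = 14,  u[15] = 12,  u[16] = 24,  u[17] = 46,  u[18] = 8,  u[19] = 1,  u[20] = 43,  u[21] = 26,  u[22] = 34,  u[23] = 33,  u[24] = 39,  u[25] = 3,  u[26] = 31,  u[27] = 4,  u[28] = 25,  u[29] = 40,  u[30] = 44,  u[31] = 20,  u[32] = 23,  u[33] = 5,  u[34] = 19,  u[35] = 29,  u[36] = 16,  u[37] = 0,  u[38] = 2,  u[39] = 37,  u[40] = 15,  u[41] = 6,  u[42] = 13,  u[43] = 18,  u[44] = 35,  u[45] = 27,  u[46] = 28.
The sequence repeats with period 46.
So u[645] = u[0 + ((645-0) mod 46)] = u[1] = 22.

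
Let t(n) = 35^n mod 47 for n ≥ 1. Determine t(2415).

Listing terms: t(1) = 35, t(2) = 3, t(3) = 11, t(4) = 9, t(5) = 33, t(6) = 27, t(7) = 5, t(8) = 34, t(9) = 15, t(10) = 8, t(11) = 45, t(12) = 24, t(13) = 41, t(14) = 25, t(15) = 29, t(16) = 28, t(17) = 40, t(18) = 37, t(19) = 26, t(20) = 17, t(21) = 31, t(22) = 4, t(23) = 46, t(24) = 12, t(25) = 44, t(26) = 36, t(27) = 38, t(28) = 14, t(29) = 20, t(30) = 42, t(31) = 13, t(32) = 32, t(33) = 39, t(34) = 2, t(35) = 23, t(36) = 6, t(37) = 22, t(38) = 18, t(39) = 19, t(40) = 7, t(41) = 10, t(42) = 21, t(43) = 30, t(44) = 16, t(45) = 43, t(46) = 1, t(47) = 35.
The sequence repeats with period 46.
(2415 - 1) mod 46 = 22, so t(2415) = t(23) = 46.

46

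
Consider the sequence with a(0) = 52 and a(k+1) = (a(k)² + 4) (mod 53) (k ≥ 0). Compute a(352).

40

Computing terms: a(0) = 52, a(1) = 5, a(2) = 29, a(3) = 50, a(4) = 13, a(5) = 14, a(6) = 41, a(7) = 42, a(8) = 19, a(9) = 47, a(10) = 40, a(11) = 14.
Since a(11) = a(5) = 14, the sequence is eventually periodic: after a pre-period of length 5 it cycles with period 6.
For k ≥ 5, a(k) depends only on (k - 5) mod 6. (352 - 5) mod 6 = 5, so a(352) = a(10) = 40.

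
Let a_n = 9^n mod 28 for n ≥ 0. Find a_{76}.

9

Computing terms: a_0 = 1, a_1 = 9, a_2 = 25, a_3 = 1.
Since a_3 = a_0 = 1, the sequence is periodic with period 3.
So a_{76} = a_{0 + ((76-0) mod 3)} = a_1 = 9.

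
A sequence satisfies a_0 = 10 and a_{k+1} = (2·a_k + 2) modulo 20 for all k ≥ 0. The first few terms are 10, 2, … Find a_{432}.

10

a_0 = 10; a_1 = 2; a_2 = 6; a_3 = 14; a_4 = 10.
Since a_4 = a_0 = 10, the sequence is periodic with period 4.
So a_{432} = a_{0 + ((432-0) mod 4)} = a_0 = 10.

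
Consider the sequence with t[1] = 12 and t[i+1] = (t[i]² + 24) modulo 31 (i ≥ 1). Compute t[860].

11

We have t[1] = 12,  t[2] = 13,  t[3] = 7,  t[4] = 11,  t[5] = 21,  t[6] = 0,  t[7] = 24,  t[8] = 11.
Since t[8] = t[4] = 11, the sequence is eventually periodic: after a pre-period of length 3 it cycles with period 4.
For i ≥ 4, t[i] depends only on (i - 4) mod 4. (860 - 4) mod 4 = 0, so t[860] = t[4] = 11.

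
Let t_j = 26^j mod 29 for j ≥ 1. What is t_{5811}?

3

We have t_1 = 26,  t_2 = 9,  t_3 = 2,  t_4 = 23,  t_5 = 18,  t_6 = 4,  t_7 = 17,  t_8 = 7,  t_9 = 8,  t_{10} = 5,  t_{11} = 14,  t_{12} = 16,  t_{13} = 10,  t_{14} = 28,  t_{15} = 3,  t_{16} = 20,  t_{17} = 27,  t_{18} = 6,  t_{19} = 11,  t_{20} = 25,  t_{21} = 12,  t_{22} = 22,  t_{23} = 21,  t_{24} = 24,  t_{25} = 15,  t_{26} = 13,  t_{27} = 19,  t_{28} = 1,  t_{29} = 26.
Since t_{29} = t_1 = 26, the sequence is periodic with period 28.
So t_{5811} = t_{1 + ((5811-1) mod 28)} = t_{15} = 3.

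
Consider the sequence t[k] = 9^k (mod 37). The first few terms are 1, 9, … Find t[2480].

t[0] = 1,  t[1] = 9,  t[2] = 7,  t[3] = 26,  t[4] = 12,  t[5] = 34,  t[6] = 10,  t[7] = 16,  t[8] = 33,  t[9] = 1.
Since t[9] = t[0] = 1, the sequence is periodic with period 9.
(2480 - 0) mod 9 = 5, so t[2480] = t[5] = 34.

34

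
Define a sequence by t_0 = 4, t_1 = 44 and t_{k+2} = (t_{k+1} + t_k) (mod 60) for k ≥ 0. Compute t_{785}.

Listing terms: t_0 = 4; t_1 = 44; t_2 = 48; t_3 = 32; t_4 = 20; t_5 = 52; t_6 = 12; t_7 = 4; t_8 = 16; t_9 = 20; t_{10} = 36; t_{11} = 56; t_{12} = 32; t_{13} = 28; t_{14} = 0; t_{15} = 28; t_{16} = 28; t_{17} = 56; t_{18} = 24; t_{19} = 20; t_{20} = 44; t_{21} = 4; t_{22} = 48; t_{23} = 52; t_{24} = 40; t_{25} = 32; t_{26} = 12; t_{27} = 44; t_{28} = 56; t_{29} = 40; t_{30} = 36; t_{31} = 16; t_{32} = 52; t_{33} = 8; t_{34} = 0; t_{35} = 8; t_{36} = 8; t_{37} = 16; t_{38} = 24; t_{39} = 40; t_{40} = 4; t_{41} = 44.
The sequence repeats with period 40.
(785 - 0) mod 40 = 25, so t_{785} = t_{25} = 32.

32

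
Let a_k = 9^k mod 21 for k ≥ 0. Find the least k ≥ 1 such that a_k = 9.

1

We have a_0 = 1, a_1 = 9, a_2 = 18, a_3 = 15, a_4 = 9.
Since a_4 = a_1 = 9, the sequence is eventually periodic: after a pre-period of length 1 it cycles with period 3.
The value 9 first appears (with k ≥ 1) at a_1.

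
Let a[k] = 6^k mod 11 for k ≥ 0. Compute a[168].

Listing terms: a[0] = 1,  a[1] = 6,  a[2] = 3,  a[3] = 7,  a[4] = 9,  a[5] = 10,  a[6] = 5,  a[7] = 8,  a[8] = 4,  a[9] = 2,  a[10] = 1.
The sequence repeats with period 10.
(168 - 0) mod 10 = 8, so a[168] = a[8] = 4.

4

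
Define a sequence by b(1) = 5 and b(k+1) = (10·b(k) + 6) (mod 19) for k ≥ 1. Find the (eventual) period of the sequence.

18

b(1) = 5,  b(2) = 18,  b(3) = 15,  b(4) = 4,  b(5) = 8,  b(6) = 10,  b(7) = 11,  b(8) = 2,  b(9) = 7,  b(10) = 0,  b(11) = 6,  b(12) = 9,  b(13) = 1,  b(14) = 16,  b(15) = 14,  b(16) = 13,  b(17) = 3,  b(18) = 17,  b(19) = 5.
Since b(19) = b(1) = 5, the sequence is periodic with period 18.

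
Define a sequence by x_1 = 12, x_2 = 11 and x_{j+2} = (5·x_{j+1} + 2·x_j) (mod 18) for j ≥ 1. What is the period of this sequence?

3

We have x_1 = 12,  x_2 = 11,  x_3 = 7,  x_4 = 3,  x_5 = 11,  x_6 = 7.
Since (x_5, x_6) = (x_2, x_3) = (11, 7) (two consecutive terms determine the rest), the sequence is eventually periodic: after a pre-period of length 1 it cycles with period 3.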